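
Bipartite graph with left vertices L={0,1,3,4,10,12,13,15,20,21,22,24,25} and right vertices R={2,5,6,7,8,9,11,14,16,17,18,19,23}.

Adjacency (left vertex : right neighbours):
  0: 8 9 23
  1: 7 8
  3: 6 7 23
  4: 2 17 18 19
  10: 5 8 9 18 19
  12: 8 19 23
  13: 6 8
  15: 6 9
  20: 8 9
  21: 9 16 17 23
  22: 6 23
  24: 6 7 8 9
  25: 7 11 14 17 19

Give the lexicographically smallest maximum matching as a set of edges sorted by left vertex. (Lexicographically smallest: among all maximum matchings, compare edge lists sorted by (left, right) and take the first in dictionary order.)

|M| = 10 (so the lex-smallest maximum matching has 10 edges)
process left vertices in ascending order; for each, take the smallest-labelled available neighbour that still permits 10 edges overall, or leave it unmatched if none does
lex-smallest matching: {0-8, 1-7, 3-6, 4-2, 10-5, 12-19, 15-9, 21-16, 22-23, 25-11}

Lex-smallest maximum matching: {(0,8), (1,7), (3,6), (4,2), (10,5), (12,19), (15,9), (21,16), (22,23), (25,11)}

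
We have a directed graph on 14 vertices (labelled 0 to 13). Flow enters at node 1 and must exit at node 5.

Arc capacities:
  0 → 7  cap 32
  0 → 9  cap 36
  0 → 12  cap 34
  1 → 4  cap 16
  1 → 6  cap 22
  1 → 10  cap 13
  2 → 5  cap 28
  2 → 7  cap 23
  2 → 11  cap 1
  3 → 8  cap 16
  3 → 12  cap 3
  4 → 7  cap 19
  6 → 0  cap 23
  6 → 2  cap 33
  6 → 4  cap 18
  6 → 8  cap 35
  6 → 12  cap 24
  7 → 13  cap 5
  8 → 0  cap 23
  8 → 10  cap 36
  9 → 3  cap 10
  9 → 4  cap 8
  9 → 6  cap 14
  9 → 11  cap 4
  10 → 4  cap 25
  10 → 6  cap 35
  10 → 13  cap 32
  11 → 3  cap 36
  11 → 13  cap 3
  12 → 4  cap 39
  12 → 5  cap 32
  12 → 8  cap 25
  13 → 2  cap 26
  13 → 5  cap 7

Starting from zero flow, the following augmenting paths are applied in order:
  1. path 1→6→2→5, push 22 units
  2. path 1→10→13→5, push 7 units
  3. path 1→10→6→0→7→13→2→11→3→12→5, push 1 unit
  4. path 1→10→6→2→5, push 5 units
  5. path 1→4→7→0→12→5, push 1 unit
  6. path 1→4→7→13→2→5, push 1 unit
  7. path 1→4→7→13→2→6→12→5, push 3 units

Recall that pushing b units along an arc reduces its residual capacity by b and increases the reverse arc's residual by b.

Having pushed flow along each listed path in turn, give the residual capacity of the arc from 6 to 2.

Residual capacity of (6,2): 9

after path 1 (1→6→2→5, push 22): res(6,2)=11
after path 2 (1→10→13→5, push 7): res(6,2)=11
after path 3 (1→10→6→0→7→13→2→11→3→12→5, push 1): res(6,2)=11
after path 4 (1→10→6→2→5, push 5): res(6,2)=6
after path 5 (1→4→7→0→12→5, push 1): res(6,2)=6
after path 6 (1→4→7→13→2→5, push 1): res(6,2)=6
after path 7 (1→4→7→13→2→6→12→5, push 3): res(6,2)=9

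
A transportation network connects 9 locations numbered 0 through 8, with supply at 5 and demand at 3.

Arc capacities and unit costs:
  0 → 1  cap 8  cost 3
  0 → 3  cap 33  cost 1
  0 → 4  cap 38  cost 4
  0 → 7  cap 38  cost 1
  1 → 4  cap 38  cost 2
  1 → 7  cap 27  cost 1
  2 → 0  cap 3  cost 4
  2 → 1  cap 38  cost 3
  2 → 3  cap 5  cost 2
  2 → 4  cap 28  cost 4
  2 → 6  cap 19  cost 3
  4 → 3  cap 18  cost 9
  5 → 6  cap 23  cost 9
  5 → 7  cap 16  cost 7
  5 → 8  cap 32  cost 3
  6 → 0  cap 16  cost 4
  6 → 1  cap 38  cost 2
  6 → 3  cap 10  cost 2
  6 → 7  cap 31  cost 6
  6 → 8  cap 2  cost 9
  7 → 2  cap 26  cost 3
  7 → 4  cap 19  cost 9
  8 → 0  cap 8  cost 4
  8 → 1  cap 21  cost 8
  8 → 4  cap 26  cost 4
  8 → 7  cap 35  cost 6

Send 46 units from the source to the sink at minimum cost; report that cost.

Minimum cost for 46 units: 573

shortest-cost path #1: 5→8→0→3 push 8 @ unit cost 8 (adds 64)
shortest-cost path #2: 5→6→3 push 10 @ unit cost 11 (adds 110)
shortest-cost path #3: 5→7→2→3 push 5 @ unit cost 12 (adds 60)
shortest-cost path #4: 5→6→0→3 push 13 @ unit cost 14 (adds 182)
shortest-cost path #5: 5→7→2→0→3 push 3 @ unit cost 15 (adds 45)
shortest-cost path #6: 5→8→4→3 push 7 @ unit cost 16 (adds 112)
total cost = 573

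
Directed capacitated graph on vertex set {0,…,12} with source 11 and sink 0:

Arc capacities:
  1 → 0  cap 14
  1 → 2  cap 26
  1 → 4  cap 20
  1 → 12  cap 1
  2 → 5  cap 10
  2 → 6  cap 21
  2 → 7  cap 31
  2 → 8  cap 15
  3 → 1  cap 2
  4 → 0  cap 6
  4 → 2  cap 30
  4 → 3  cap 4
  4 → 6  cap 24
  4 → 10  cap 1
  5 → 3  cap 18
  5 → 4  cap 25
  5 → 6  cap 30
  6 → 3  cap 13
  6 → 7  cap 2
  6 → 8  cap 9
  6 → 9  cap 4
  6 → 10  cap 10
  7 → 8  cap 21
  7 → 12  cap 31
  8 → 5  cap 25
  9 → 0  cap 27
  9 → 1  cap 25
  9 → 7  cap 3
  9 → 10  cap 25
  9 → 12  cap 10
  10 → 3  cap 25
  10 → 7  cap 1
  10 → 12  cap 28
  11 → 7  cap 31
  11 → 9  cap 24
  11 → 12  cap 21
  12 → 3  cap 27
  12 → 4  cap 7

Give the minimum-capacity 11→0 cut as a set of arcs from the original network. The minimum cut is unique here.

augment #1: 11→9→0 push 24
augment #2: 11→12→4→0 push 6
augment #3: 11→12→3→1→0 push 2
augment #4: 11→12→4→6→9→0 push 1
augment #5: 11→7→8→5→6→9→0 push 2
augment #6: 11→7→8→5→6→9→1→0 push 1
max flow = 36; residual-reachable set from 11 gives S-side
cut edges (S→T): {(3,1), (4,0), (6,9), (11,9)} total cap 36

Min-cut arcs: {(3,1), (4,0), (6,9), (11,9)} (total capacity 36)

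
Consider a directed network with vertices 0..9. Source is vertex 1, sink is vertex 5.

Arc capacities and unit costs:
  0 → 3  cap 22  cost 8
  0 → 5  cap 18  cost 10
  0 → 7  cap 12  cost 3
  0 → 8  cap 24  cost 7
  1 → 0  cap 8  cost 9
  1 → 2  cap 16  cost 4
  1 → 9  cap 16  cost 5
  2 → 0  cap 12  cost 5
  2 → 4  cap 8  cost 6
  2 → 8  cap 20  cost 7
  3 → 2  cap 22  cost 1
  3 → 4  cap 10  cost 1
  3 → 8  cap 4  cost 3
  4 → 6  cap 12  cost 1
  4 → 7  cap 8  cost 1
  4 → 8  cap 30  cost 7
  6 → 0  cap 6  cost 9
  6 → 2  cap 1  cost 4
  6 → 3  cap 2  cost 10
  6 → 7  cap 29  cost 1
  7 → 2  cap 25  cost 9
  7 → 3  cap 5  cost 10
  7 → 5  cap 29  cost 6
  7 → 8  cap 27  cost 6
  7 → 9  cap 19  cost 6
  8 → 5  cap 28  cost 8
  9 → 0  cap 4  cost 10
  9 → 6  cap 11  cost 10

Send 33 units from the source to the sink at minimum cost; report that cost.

shortest-cost path #1: 1→2→4→7→5 push 8 @ unit cost 17 (adds 136)
shortest-cost path #2: 1→0→7→5 push 8 @ unit cost 18 (adds 144)
shortest-cost path #3: 1→2→0→7→5 push 4 @ unit cost 18 (adds 72)
shortest-cost path #4: 1→2→8→5 push 4 @ unit cost 19 (adds 76)
shortest-cost path #5: 1→9→6→7→5 push 9 @ unit cost 22 (adds 198)
total cost = 626

Minimum cost for 33 units: 626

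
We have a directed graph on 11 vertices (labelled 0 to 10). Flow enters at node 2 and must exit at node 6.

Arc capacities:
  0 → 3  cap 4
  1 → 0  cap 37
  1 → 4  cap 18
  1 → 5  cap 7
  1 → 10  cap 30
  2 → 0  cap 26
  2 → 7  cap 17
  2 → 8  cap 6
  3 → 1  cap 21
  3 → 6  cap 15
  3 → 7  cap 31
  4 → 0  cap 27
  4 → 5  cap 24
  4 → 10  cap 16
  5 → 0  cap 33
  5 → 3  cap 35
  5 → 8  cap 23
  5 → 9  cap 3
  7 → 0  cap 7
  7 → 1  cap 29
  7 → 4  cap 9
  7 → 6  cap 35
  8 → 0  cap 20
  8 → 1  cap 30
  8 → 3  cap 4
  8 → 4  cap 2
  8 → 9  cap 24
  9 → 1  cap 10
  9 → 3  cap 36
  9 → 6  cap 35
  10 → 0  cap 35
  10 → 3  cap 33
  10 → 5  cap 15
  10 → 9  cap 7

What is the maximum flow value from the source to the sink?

Maximum flow value: 27

augment #1: 2→7→6 bottleneck 17, total now 17
augment #2: 2→0→3→6 bottleneck 4, total now 21
augment #3: 2→8→3→6 bottleneck 4, total now 25
augment #4: 2→8→9→6 bottleneck 2, total now 27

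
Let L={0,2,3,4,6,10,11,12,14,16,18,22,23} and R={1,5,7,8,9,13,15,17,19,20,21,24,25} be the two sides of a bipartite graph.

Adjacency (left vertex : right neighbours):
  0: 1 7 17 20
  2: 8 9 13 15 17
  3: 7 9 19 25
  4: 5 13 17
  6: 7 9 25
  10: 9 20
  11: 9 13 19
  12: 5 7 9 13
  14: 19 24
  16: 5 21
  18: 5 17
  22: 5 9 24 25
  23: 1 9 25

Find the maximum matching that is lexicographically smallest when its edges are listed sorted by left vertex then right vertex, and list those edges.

Lex-smallest maximum matching: {(0,1), (2,8), (3,7), (4,5), (6,9), (10,20), (11,13), (14,19), (16,21), (18,17), (22,24), (23,25)}

|M| = 12 (so the lex-smallest maximum matching has 12 edges)
process left vertices in ascending order; for each, take the smallest-labelled available neighbour that still permits 12 edges overall, or leave it unmatched if none does
lex-smallest matching: {0-1, 2-8, 3-7, 4-5, 6-9, 10-20, 11-13, 14-19, 16-21, 18-17, 22-24, 23-25}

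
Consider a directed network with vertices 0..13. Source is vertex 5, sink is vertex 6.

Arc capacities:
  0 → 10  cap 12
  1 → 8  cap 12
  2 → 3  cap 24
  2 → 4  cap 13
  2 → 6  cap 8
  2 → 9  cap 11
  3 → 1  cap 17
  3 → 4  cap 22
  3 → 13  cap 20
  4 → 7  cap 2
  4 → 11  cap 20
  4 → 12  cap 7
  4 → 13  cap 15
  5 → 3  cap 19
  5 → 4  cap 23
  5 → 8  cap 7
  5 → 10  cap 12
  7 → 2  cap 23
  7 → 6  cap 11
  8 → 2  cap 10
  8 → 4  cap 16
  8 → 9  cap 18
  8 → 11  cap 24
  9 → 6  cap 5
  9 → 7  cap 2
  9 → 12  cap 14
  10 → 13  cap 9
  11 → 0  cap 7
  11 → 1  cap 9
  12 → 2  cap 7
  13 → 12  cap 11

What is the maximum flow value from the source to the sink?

augment #1: 5→4→7→6 bottleneck 2, total now 2
augment #2: 5→8→2→6 bottleneck 7, total now 9
augment #3: 5→4→12→2→6 bottleneck 1, total now 10
augment #4: 5→3→1→8→9→6 bottleneck 5, total now 15
augment #5: 5→3→1→8→9→7→6 bottleneck 2, total now 17

Maximum flow value: 17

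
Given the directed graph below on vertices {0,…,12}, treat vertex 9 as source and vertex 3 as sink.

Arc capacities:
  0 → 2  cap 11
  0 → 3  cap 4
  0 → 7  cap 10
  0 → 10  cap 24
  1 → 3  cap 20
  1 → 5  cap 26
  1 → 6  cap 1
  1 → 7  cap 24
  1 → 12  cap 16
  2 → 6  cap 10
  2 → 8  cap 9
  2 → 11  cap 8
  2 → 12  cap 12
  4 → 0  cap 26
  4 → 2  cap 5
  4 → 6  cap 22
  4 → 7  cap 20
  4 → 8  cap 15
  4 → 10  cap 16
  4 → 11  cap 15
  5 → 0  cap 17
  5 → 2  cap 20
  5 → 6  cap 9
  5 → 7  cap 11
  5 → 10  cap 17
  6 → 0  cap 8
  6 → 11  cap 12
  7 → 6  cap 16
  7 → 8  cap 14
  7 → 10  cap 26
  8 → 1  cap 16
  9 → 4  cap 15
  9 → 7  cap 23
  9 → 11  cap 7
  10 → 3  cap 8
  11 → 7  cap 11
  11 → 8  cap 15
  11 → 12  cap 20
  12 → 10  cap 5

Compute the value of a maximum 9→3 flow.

augment #1: 9→4→0→3 bottleneck 4, total now 4
augment #2: 9→4→10→3 bottleneck 8, total now 12
augment #3: 9→4→8→1→3 bottleneck 3, total now 15
augment #4: 9→7→8→1→3 bottleneck 13, total now 28

Maximum flow value: 28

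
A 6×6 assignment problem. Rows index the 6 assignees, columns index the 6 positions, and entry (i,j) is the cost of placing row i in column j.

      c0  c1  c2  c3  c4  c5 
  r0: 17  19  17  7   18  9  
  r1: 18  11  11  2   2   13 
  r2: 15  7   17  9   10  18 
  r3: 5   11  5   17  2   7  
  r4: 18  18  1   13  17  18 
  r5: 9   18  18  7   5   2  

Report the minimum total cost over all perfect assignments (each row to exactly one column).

optimal assignment: row0→col3 (cost 7), row1→col4 (cost 2), row2→col1 (cost 7), row3→col0 (cost 5), row4→col2 (cost 1), row5→col5 (cost 2)
total = 7 + 2 + 7 + 5 + 1 + 2 = 24

Minimum assignment cost: 24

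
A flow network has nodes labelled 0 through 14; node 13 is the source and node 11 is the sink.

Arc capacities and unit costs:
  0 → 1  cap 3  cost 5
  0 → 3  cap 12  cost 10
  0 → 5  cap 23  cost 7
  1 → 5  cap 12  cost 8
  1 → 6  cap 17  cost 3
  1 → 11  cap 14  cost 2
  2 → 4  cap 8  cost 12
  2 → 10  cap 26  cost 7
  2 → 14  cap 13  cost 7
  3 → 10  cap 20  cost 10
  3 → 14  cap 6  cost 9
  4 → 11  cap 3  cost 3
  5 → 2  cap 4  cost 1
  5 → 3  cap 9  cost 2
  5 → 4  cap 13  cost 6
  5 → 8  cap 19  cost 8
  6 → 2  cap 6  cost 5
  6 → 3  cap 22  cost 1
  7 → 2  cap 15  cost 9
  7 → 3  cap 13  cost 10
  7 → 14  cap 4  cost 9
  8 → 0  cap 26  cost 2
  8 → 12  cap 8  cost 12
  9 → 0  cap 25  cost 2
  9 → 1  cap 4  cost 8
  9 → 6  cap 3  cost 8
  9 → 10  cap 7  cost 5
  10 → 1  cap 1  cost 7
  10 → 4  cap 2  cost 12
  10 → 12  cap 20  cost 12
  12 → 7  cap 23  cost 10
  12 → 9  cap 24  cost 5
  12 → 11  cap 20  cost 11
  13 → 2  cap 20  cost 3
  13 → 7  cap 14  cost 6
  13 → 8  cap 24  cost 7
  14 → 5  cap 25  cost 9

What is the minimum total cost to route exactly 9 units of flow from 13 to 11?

shortest-cost path #1: 13→8→0→1→11 push 3 @ unit cost 16 (adds 48)
shortest-cost path #2: 13→2→4→11 push 3 @ unit cost 18 (adds 54)
shortest-cost path #3: 13→2→10→1→11 push 1 @ unit cost 19 (adds 19)
shortest-cost path #4: 13→8→12→11 push 2 @ unit cost 30 (adds 60)
total cost = 181

Minimum cost for 9 units: 181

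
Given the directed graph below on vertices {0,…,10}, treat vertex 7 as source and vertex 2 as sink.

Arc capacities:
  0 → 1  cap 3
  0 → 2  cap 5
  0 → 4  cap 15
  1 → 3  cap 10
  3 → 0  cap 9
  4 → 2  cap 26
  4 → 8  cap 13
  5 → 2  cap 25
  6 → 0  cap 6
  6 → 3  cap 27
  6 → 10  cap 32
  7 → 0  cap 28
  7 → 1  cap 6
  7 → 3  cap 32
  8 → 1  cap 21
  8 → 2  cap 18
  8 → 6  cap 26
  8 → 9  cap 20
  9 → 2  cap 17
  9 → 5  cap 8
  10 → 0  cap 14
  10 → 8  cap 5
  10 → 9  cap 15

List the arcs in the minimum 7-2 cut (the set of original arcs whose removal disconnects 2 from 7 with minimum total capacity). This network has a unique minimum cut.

augment #1: 7→0→2 push 5
augment #2: 7→0→4→2 push 15
max flow = 20; residual-reachable set from 7 gives S-side
cut edges (S→T): {(0,2), (0,4)} total cap 20

Min-cut arcs: {(0,2), (0,4)} (total capacity 20)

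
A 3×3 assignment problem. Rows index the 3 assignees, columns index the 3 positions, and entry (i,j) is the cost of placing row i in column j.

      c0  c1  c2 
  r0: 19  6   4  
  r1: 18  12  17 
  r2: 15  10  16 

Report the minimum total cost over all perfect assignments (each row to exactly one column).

Minimum assignment cost: 31

optimal assignment: row0→col2 (cost 4), row1→col1 (cost 12), row2→col0 (cost 15)
total = 4 + 12 + 15 = 31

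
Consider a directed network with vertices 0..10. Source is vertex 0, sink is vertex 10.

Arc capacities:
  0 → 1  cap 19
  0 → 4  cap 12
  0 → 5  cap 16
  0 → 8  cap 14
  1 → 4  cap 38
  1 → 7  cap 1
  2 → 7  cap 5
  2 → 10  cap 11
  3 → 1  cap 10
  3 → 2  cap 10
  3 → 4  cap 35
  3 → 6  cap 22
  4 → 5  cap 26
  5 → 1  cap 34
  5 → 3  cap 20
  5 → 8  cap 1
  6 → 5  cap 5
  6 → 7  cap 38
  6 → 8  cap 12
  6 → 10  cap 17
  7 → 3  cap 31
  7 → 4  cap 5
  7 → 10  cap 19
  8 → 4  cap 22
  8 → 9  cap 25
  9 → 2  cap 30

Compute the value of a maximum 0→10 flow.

augment #1: 0→1→7→10 bottleneck 1, total now 1
augment #2: 0→5→3→2→10 bottleneck 10, total now 11
augment #3: 0→5→3→6→10 bottleneck 6, total now 17
augment #4: 0→8→9→2→10 bottleneck 1, total now 18
augment #5: 0→4→5→3→6→10 bottleneck 4, total now 22
augment #6: 0→8→9→2→7→10 bottleneck 5, total now 27
augment #7: 0→8→9→2→3→6→10 bottleneck 7, total now 34
augment #8: 0→8→9→2→3→6→7→10 bottleneck 1, total now 35
augment #9: 0→4→5→8→9→2→3→6→7→10 bottleneck 1, total now 36

Maximum flow value: 36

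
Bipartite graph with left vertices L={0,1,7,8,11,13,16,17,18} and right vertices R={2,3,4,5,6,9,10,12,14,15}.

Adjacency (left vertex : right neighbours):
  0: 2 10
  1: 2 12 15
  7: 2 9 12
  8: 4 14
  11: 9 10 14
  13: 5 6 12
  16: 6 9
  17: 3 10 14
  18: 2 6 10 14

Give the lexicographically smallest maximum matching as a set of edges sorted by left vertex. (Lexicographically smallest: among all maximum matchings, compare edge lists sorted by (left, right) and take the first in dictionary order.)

Lex-smallest maximum matching: {(0,2), (1,12), (7,9), (8,4), (11,10), (13,5), (16,6), (17,3), (18,14)}

|M| = 9 (so the lex-smallest maximum matching has 9 edges)
process left vertices in ascending order; for each, take the smallest-labelled available neighbour that still permits 9 edges overall, or leave it unmatched if none does
lex-smallest matching: {0-2, 1-12, 7-9, 8-4, 11-10, 13-5, 16-6, 17-3, 18-14}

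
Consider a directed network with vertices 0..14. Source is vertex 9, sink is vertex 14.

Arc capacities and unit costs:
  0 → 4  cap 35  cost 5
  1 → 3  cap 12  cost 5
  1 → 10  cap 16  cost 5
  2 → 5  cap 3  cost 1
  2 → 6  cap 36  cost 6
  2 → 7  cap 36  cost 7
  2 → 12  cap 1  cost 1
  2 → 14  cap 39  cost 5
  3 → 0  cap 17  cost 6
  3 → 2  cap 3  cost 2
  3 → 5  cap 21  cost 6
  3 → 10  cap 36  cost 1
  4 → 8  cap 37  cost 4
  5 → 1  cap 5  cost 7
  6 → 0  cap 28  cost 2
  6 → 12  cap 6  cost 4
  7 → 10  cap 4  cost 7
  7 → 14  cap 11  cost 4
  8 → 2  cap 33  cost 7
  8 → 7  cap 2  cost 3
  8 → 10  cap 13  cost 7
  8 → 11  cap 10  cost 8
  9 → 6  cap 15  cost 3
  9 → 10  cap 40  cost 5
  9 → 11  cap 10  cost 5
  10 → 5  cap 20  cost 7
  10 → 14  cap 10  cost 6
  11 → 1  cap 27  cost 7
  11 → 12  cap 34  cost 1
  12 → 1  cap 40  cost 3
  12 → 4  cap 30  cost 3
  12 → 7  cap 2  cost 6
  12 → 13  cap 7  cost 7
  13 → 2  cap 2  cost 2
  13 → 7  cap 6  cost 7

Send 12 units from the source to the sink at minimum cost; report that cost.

Minimum cost for 12 units: 142

shortest-cost path #1: 9→10→14 push 10 @ unit cost 11 (adds 110)
shortest-cost path #2: 9→11→12→7→14 push 2 @ unit cost 16 (adds 32)
total cost = 142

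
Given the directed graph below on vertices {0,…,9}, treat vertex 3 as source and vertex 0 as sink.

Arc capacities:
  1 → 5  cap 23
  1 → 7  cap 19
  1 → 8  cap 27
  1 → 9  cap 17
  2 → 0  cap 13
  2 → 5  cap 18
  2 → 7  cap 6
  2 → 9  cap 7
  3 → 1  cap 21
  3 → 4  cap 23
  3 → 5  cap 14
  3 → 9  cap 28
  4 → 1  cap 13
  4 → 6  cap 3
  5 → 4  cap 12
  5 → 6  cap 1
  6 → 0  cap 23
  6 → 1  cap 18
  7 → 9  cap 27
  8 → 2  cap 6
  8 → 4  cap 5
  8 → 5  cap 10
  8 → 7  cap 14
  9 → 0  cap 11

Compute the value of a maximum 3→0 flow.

augment #1: 3→9→0 bottleneck 11, total now 11
augment #2: 3→4→6→0 bottleneck 3, total now 14
augment #3: 3→5→6→0 bottleneck 1, total now 15
augment #4: 3→1→8→2→0 bottleneck 6, total now 21

Maximum flow value: 21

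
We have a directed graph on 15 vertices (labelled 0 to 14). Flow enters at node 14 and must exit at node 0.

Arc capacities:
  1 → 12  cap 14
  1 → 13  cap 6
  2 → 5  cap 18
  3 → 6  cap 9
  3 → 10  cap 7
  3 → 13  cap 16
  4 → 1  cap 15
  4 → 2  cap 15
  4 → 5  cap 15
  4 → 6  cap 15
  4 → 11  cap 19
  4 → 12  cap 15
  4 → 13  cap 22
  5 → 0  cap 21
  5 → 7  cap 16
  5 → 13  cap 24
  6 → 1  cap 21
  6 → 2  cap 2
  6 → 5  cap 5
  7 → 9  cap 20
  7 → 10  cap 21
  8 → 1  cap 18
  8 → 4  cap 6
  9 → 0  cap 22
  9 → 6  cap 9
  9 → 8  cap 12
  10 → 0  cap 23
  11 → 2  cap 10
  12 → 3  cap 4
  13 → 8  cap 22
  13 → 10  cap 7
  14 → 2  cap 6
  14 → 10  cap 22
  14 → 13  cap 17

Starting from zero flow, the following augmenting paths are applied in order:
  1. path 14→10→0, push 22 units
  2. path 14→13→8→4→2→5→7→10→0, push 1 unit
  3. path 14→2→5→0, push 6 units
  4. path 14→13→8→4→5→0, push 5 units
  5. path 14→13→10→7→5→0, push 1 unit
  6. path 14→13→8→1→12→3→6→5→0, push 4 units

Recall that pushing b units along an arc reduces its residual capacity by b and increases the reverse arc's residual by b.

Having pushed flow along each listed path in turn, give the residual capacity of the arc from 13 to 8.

after path 1 (14→10→0, push 22): res(13,8)=22
after path 2 (14→13→8→4→2→5→7→10→0, push 1): res(13,8)=21
after path 3 (14→2→5→0, push 6): res(13,8)=21
after path 4 (14→13→8→4→5→0, push 5): res(13,8)=16
after path 5 (14→13→10→7→5→0, push 1): res(13,8)=16
after path 6 (14→13→8→1→12→3→6→5→0, push 4): res(13,8)=12

Residual capacity of (13,8): 12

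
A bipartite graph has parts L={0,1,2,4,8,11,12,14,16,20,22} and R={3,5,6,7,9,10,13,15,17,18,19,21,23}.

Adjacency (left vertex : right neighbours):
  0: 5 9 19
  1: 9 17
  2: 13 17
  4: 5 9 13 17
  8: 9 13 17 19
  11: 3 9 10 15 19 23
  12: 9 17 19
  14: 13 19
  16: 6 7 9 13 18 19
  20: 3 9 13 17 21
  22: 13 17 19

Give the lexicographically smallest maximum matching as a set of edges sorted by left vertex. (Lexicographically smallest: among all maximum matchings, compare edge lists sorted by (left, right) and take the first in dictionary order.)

Lex-smallest maximum matching: {(0,5), (1,9), (2,13), (4,17), (8,19), (11,3), (16,6), (20,21)}

|M| = 8 (so the lex-smallest maximum matching has 8 edges)
process left vertices in ascending order; for each, take the smallest-labelled available neighbour that still permits 8 edges overall, or leave it unmatched if none does
lex-smallest matching: {0-5, 1-9, 2-13, 4-17, 8-19, 11-3, 16-6, 20-21}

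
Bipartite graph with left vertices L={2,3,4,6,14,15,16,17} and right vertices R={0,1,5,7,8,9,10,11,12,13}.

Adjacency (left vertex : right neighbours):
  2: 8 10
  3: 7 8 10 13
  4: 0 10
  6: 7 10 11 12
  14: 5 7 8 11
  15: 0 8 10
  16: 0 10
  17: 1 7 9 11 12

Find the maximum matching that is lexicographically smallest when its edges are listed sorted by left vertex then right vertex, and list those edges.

|M| = 7 (so the lex-smallest maximum matching has 7 edges)
process left vertices in ascending order; for each, take the smallest-labelled available neighbour that still permits 7 edges overall, or leave it unmatched if none does
lex-smallest matching: {2-8, 3-7, 4-0, 6-11, 14-5, 15-10, 17-1}

Lex-smallest maximum matching: {(2,8), (3,7), (4,0), (6,11), (14,5), (15,10), (17,1)}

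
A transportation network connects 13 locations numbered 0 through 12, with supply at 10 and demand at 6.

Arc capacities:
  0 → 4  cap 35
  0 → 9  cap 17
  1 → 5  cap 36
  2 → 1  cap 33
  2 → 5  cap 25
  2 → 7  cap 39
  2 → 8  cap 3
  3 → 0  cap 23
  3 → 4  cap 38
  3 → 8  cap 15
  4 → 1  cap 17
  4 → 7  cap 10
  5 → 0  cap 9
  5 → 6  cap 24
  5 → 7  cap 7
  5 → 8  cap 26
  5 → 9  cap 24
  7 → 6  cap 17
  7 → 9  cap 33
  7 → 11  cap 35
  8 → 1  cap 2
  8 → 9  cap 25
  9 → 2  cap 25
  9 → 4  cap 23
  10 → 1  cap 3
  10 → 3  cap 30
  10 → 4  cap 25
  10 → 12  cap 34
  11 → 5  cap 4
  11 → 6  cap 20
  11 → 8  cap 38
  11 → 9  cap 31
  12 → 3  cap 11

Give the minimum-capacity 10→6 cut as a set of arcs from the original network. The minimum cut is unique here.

Min-cut arcs: {(4,1), (4,7), (8,1), (9,2), (10,1)} (total capacity 57)

augment #1: 10→1→5→6 push 3
augment #2: 10→4→7→6 push 10
augment #3: 10→4→1→5→6 push 15
augment #4: 10→3→4→1→5→6 push 2
augment #5: 10→3→8→1→5→6 push 2
augment #6: 10→3→0→9→2→5→6 push 2
augment #7: 10→3→0→9→2→7→6 push 7
augment #8: 10→3→0→9→2→7→11→6 push 8
augment #9: 10→3→8→9→2→7→11→6 push 8
max flow = 57; residual-reachable set from 10 gives S-side
cut edges (S→T): {(4,1), (4,7), (8,1), (9,2), (10,1)} total cap 57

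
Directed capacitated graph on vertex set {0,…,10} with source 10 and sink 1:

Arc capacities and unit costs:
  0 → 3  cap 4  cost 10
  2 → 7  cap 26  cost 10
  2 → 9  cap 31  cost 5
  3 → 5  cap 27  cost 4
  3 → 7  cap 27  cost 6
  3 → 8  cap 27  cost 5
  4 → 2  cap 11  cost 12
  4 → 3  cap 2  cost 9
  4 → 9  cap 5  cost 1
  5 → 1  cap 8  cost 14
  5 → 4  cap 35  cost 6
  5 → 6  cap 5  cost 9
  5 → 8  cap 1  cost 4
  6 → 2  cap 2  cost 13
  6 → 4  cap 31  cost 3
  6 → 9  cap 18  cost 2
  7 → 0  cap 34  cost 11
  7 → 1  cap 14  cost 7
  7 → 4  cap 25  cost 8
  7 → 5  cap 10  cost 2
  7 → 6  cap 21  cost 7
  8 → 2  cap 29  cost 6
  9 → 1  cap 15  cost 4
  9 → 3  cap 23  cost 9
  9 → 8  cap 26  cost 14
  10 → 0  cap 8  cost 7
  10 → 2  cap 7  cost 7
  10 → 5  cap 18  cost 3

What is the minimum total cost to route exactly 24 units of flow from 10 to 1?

shortest-cost path #1: 10→5→4→9→1 push 5 @ unit cost 14 (adds 70)
shortest-cost path #2: 10→2→9→1 push 7 @ unit cost 16 (adds 112)
shortest-cost path #3: 10→5→1 push 8 @ unit cost 17 (adds 136)
shortest-cost path #4: 10→5→6→9→1 push 3 @ unit cost 18 (adds 54)
shortest-cost path #5: 10→5→6→9→2→7→1 push 1 @ unit cost 26 (adds 26)
total cost = 398

Minimum cost for 24 units: 398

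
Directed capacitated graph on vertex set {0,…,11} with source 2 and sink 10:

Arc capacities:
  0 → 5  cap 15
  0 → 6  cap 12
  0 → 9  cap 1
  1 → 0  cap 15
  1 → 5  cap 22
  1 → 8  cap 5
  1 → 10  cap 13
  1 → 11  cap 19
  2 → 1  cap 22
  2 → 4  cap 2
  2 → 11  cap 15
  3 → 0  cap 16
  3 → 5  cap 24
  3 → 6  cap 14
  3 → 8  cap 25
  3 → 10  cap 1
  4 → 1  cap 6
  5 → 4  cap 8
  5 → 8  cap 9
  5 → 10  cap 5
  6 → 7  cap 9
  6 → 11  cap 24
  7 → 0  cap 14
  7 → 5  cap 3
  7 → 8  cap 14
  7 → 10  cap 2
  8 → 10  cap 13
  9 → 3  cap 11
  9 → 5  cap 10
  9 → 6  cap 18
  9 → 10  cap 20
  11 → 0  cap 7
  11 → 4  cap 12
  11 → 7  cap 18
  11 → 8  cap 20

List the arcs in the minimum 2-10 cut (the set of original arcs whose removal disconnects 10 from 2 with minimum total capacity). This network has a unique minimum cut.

Min-cut arcs: {(0,9), (1,10), (5,10), (7,10), (8,10)} (total capacity 34)

augment #1: 2→1→10 push 13
augment #2: 2→1→5→10 push 5
augment #3: 2→1→8→10 push 4
augment #4: 2→11→7→10 push 2
augment #5: 2→11→8→10 push 9
augment #6: 2→11→0→9→10 push 1
max flow = 34; residual-reachable set from 2 gives S-side
cut edges (S→T): {(0,9), (1,10), (5,10), (7,10), (8,10)} total cap 34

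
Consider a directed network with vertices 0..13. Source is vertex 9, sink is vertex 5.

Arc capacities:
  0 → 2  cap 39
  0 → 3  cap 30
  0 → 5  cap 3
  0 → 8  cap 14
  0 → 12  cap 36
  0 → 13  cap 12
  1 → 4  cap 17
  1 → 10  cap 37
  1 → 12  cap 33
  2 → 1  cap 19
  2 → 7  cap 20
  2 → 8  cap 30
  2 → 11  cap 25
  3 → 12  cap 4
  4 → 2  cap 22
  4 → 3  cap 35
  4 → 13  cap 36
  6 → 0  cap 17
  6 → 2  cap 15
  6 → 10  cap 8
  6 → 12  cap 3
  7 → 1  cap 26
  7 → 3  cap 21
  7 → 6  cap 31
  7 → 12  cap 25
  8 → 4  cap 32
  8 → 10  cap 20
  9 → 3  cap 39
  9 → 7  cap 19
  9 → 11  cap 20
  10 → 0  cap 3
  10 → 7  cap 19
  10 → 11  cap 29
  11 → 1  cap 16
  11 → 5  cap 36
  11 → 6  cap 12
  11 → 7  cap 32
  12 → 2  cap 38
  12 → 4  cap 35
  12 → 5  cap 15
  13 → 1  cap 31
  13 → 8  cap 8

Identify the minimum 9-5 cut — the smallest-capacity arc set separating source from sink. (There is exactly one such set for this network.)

Min-cut arcs: {(3,12), (9,7), (9,11)} (total capacity 43)

augment #1: 9→11→5 push 20
augment #2: 9→3→12→5 push 4
augment #3: 9→7→12→5 push 11
augment #4: 9→7→6→0→5 push 3
augment #5: 9→7→1→10→11→5 push 5
max flow = 43; residual-reachable set from 9 gives S-side
cut edges (S→T): {(3,12), (9,7), (9,11)} total cap 43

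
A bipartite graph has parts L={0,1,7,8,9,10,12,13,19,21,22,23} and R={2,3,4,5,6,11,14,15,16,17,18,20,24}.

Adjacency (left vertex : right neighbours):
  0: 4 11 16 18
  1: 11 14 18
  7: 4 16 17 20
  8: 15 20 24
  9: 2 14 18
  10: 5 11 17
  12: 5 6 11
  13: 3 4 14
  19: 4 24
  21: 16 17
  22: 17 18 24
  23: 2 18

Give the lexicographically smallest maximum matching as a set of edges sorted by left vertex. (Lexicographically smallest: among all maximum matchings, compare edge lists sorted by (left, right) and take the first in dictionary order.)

Lex-smallest maximum matching: {(0,4), (1,11), (7,16), (8,15), (9,14), (10,5), (12,6), (13,3), (19,24), (21,17), (22,18), (23,2)}

|M| = 12 (so the lex-smallest maximum matching has 12 edges)
process left vertices in ascending order; for each, take the smallest-labelled available neighbour that still permits 12 edges overall, or leave it unmatched if none does
lex-smallest matching: {0-4, 1-11, 7-16, 8-15, 9-14, 10-5, 12-6, 13-3, 19-24, 21-17, 22-18, 23-2}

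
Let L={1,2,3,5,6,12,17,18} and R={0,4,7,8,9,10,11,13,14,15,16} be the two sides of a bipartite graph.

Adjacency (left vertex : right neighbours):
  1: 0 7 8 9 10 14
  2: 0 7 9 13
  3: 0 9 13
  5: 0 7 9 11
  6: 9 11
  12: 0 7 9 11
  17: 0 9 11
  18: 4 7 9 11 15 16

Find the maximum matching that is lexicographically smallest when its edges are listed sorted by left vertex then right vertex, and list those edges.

|M| = 7 (so the lex-smallest maximum matching has 7 edges)
process left vertices in ascending order; for each, take the smallest-labelled available neighbour that still permits 7 edges overall, or leave it unmatched if none does
lex-smallest matching: {1-8, 2-0, 3-13, 5-7, 6-9, 12-11, 18-4}

Lex-smallest maximum matching: {(1,8), (2,0), (3,13), (5,7), (6,9), (12,11), (18,4)}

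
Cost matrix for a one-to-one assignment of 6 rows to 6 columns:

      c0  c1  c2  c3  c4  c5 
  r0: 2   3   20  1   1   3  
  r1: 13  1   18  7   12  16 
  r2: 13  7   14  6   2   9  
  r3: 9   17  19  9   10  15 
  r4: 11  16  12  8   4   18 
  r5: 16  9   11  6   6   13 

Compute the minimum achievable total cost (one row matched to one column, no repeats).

Minimum assignment cost: 33

optimal assignment: row0→col5 (cost 3), row1→col1 (cost 1), row2→col4 (cost 2), row3→col0 (cost 9), row4→col2 (cost 12), row5→col3 (cost 6)
total = 3 + 1 + 2 + 9 + 12 + 6 = 33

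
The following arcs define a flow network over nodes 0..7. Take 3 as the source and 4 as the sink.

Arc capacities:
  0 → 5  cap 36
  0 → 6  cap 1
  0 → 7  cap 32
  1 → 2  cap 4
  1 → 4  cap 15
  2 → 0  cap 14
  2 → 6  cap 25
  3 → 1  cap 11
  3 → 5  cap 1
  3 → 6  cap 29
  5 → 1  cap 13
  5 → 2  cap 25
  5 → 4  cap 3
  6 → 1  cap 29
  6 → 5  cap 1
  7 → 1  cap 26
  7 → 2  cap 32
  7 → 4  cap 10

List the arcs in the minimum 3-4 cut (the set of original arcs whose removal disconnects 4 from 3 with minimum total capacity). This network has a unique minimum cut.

Min-cut arcs: {(1,2), (1,4), (3,5), (6,5)} (total capacity 21)

augment #1: 3→1→4 push 11
augment #2: 3→5→4 push 1
augment #3: 3→6→1→4 push 4
augment #4: 3→6→5→4 push 1
augment #5: 3→6→1→2→0→5→4 push 1
augment #6: 3→6→1→2→0→7→4 push 3
max flow = 21; residual-reachable set from 3 gives S-side
cut edges (S→T): {(1,2), (1,4), (3,5), (6,5)} total cap 21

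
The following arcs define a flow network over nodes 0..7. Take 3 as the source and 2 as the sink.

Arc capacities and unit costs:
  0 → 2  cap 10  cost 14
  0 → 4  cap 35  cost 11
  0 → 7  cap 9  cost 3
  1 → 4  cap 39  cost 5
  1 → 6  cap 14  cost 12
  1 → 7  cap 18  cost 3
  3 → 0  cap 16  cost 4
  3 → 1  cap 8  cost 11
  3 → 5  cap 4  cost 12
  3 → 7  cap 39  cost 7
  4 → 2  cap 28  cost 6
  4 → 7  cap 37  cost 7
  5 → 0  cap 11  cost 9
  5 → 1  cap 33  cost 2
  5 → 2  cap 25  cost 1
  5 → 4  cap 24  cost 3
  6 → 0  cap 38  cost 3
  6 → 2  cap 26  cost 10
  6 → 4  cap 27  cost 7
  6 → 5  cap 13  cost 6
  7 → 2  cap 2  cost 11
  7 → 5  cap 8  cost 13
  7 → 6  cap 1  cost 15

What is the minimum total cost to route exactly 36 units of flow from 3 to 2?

Minimum cost for 36 units: 694

shortest-cost path #1: 3→5→2 push 4 @ unit cost 13 (adds 52)
shortest-cost path #2: 3→7→2 push 2 @ unit cost 18 (adds 36)
shortest-cost path #3: 3→0→2 push 10 @ unit cost 18 (adds 180)
shortest-cost path #4: 3→0→4→2 push 6 @ unit cost 21 (adds 126)
shortest-cost path #5: 3→7→5→2 push 8 @ unit cost 21 (adds 168)
shortest-cost path #6: 3→1→4→2 push 6 @ unit cost 22 (adds 132)
total cost = 694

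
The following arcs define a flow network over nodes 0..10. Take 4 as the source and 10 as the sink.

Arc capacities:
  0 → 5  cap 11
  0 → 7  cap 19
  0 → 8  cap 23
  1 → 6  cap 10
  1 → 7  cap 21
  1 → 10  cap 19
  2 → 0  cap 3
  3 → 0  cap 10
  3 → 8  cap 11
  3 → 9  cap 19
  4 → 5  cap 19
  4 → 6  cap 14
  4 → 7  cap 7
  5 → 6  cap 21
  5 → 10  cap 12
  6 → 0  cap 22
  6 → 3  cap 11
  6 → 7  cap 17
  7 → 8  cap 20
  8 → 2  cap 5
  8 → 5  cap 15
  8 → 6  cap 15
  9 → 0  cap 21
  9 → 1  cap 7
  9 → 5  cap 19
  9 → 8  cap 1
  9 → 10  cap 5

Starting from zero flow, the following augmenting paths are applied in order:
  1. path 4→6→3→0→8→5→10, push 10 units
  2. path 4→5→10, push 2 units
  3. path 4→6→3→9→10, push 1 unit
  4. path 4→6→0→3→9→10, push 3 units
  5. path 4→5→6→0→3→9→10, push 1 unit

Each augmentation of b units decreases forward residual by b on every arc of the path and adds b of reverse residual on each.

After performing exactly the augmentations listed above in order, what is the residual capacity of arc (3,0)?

Residual capacity of (3,0): 4

after path 1 (4→6→3→0→8→5→10, push 10): res(3,0)=0
after path 2 (4→5→10, push 2): res(3,0)=0
after path 3 (4→6→3→9→10, push 1): res(3,0)=0
after path 4 (4→6→0→3→9→10, push 3): res(3,0)=3
after path 5 (4→5→6→0→3→9→10, push 1): res(3,0)=4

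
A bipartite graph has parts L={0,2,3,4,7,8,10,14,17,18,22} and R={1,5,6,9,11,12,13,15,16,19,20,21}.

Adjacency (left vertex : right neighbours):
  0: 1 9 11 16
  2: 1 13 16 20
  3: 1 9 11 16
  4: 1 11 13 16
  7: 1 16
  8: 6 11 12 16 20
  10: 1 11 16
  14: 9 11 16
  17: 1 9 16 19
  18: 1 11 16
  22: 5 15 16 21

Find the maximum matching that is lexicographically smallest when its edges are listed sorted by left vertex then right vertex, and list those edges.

|M| = 9 (so the lex-smallest maximum matching has 9 edges)
process left vertices in ascending order; for each, take the smallest-labelled available neighbour that still permits 9 edges overall, or leave it unmatched if none does
lex-smallest matching: {0-1, 2-20, 3-9, 4-13, 7-16, 8-6, 10-11, 17-19, 22-5}

Lex-smallest maximum matching: {(0,1), (2,20), (3,9), (4,13), (7,16), (8,6), (10,11), (17,19), (22,5)}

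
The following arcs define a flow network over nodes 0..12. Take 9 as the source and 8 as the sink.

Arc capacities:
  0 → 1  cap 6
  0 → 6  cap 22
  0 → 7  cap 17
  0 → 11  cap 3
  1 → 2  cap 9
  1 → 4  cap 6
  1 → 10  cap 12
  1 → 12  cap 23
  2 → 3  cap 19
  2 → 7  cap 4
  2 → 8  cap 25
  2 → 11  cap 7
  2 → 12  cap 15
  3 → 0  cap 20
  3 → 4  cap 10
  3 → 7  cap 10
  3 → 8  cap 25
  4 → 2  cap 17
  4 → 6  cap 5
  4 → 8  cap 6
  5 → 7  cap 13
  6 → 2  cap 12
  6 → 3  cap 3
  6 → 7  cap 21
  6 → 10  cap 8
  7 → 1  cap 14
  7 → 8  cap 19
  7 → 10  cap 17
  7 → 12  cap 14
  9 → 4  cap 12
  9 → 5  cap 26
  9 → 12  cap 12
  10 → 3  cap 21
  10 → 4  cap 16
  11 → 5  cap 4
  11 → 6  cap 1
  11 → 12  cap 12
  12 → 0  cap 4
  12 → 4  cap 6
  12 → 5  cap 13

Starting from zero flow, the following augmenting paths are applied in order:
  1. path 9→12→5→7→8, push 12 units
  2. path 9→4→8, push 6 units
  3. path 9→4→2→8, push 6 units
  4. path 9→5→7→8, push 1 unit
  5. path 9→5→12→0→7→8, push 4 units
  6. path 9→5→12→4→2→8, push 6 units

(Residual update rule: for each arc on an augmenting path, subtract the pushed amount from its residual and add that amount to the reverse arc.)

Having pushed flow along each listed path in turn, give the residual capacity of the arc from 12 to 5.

Residual capacity of (12,5): 11

after path 1 (9→12→5→7→8, push 12): res(12,5)=1
after path 2 (9→4→8, push 6): res(12,5)=1
after path 3 (9→4→2→8, push 6): res(12,5)=1
after path 4 (9→5→7→8, push 1): res(12,5)=1
after path 5 (9→5→12→0→7→8, push 4): res(12,5)=5
after path 6 (9→5→12→4→2→8, push 6): res(12,5)=11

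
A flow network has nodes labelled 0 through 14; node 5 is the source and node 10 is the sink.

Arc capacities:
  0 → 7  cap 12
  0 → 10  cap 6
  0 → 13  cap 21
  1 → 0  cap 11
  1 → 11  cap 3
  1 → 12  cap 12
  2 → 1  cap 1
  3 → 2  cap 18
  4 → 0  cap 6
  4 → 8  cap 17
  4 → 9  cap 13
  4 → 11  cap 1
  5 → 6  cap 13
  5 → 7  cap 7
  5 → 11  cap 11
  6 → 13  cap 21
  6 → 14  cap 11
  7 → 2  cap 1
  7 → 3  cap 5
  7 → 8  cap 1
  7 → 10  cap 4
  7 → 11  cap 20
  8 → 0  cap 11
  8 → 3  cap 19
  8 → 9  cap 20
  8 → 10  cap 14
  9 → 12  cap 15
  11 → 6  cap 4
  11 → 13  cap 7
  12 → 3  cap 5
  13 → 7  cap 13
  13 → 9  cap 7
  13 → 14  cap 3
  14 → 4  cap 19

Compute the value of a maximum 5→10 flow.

Maximum flow value: 20

augment #1: 5→7→10 bottleneck 4, total now 4
augment #2: 5→7→8→10 bottleneck 1, total now 5
augment #3: 5→6→14→4→0→10 bottleneck 6, total now 11
augment #4: 5→6→14→4→8→10 bottleneck 5, total now 16
augment #5: 5→6→13→14→4→8→10 bottleneck 2, total now 18
augment #6: 5→11→13→14→4→8→10 bottleneck 1, total now 19
augment #7: 5→7→2→1→0→4→8→10 bottleneck 1, total now 20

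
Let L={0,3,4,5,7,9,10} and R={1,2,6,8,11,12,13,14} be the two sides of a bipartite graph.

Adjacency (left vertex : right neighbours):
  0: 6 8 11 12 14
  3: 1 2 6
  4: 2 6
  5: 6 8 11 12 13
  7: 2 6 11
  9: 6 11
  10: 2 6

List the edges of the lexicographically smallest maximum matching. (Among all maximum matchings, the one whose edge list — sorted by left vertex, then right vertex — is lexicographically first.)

|M| = 6 (so the lex-smallest maximum matching has 6 edges)
process left vertices in ascending order; for each, take the smallest-labelled available neighbour that still permits 6 edges overall, or leave it unmatched if none does
lex-smallest matching: {0-8, 3-1, 4-2, 5-12, 7-6, 9-11}

Lex-smallest maximum matching: {(0,8), (3,1), (4,2), (5,12), (7,6), (9,11)}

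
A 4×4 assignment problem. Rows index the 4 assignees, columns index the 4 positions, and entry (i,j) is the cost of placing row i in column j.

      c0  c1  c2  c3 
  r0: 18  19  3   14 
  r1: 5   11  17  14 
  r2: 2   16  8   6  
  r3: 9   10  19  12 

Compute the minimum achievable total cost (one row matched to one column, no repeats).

optimal assignment: row0→col2 (cost 3), row1→col0 (cost 5), row2→col3 (cost 6), row3→col1 (cost 10)
total = 3 + 5 + 6 + 10 = 24

Minimum assignment cost: 24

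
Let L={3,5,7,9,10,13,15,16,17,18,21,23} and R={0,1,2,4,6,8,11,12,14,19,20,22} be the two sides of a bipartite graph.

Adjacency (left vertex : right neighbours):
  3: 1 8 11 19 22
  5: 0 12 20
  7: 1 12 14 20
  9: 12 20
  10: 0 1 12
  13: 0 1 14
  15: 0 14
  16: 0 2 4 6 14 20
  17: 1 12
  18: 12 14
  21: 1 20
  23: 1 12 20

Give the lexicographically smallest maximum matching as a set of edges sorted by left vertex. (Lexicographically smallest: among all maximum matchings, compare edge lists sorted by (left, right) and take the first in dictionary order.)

Lex-smallest maximum matching: {(3,8), (5,0), (7,1), (9,12), (13,14), (16,2), (21,20)}

|M| = 7 (so the lex-smallest maximum matching has 7 edges)
process left vertices in ascending order; for each, take the smallest-labelled available neighbour that still permits 7 edges overall, or leave it unmatched if none does
lex-smallest matching: {3-8, 5-0, 7-1, 9-12, 13-14, 16-2, 21-20}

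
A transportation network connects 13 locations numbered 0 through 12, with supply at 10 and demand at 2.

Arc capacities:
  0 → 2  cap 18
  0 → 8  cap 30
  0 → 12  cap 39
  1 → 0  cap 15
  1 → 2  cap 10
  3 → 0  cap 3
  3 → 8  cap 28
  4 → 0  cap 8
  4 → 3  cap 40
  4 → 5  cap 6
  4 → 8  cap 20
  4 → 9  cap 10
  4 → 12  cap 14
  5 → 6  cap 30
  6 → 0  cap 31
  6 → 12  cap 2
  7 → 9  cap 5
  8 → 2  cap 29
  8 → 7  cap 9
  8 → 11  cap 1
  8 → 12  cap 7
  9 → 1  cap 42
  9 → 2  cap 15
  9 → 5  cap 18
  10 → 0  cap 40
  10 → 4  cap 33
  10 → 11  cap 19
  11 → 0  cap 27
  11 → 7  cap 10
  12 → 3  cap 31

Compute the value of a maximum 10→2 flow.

Maximum flow value: 62

augment #1: 10→0→2 bottleneck 18, total now 18
augment #2: 10→0→8→2 bottleneck 22, total now 40
augment #3: 10→4→8→2 bottleneck 7, total now 47
augment #4: 10→4→9→2 bottleneck 10, total now 57
augment #5: 10→11→7→9→2 bottleneck 5, total now 62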